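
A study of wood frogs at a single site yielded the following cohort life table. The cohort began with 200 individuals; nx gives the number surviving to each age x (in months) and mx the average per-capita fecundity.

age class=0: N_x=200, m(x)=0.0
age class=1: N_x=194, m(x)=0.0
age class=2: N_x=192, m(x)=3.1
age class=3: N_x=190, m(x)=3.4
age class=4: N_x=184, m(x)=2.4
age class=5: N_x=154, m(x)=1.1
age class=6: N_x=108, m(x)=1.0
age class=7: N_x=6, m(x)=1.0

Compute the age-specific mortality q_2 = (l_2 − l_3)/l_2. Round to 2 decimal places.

0.01

lx = nx/n0 = nx/200: 1, 0.97, 0.96, 0.95, 0.92, 0.77, 0.54, 0.03
q_2 = (l_2 − l_3) / l_2 = (0.96 − 0.95) / 0.96
     = 0.01 / 0.96 = 0.010417… → 0.01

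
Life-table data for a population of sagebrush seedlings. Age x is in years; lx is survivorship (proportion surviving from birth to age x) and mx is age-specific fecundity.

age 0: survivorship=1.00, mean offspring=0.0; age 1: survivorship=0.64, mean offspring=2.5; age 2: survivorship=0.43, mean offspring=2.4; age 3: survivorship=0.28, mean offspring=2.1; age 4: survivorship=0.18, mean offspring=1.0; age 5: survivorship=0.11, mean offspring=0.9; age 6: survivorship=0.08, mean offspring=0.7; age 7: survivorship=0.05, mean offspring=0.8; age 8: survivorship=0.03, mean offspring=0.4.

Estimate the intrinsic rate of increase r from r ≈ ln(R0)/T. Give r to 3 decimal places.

R0 = Σ lx·mx = 0 + 1.6 + 1.032 + 0.588 + 0.18 + 0.099 + 0.056 + 0.04 + 0.012 = 3.607
Σ x·lx·mx = 7.355; T = 7.355/3.607 = 2.03909…
r ≈ ln(R0)/T = ln(3.607)/2.03909… = 0.62914… → 0.629

0.629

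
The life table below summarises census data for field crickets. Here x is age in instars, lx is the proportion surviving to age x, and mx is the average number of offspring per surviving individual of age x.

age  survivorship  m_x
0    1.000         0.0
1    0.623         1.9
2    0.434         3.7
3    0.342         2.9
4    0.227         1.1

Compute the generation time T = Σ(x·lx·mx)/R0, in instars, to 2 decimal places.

2.08

lx·mx: 0, 1.1837, 1.6058, 0.9918, 0.2497 → R0 = 4.031
x·lx·mx: 0, 1.1837, 3.2116, 2.9754, 0.9988 → Σ = 8.3695
T = 8.3695 / 4.031 = 2.076284… → 2.08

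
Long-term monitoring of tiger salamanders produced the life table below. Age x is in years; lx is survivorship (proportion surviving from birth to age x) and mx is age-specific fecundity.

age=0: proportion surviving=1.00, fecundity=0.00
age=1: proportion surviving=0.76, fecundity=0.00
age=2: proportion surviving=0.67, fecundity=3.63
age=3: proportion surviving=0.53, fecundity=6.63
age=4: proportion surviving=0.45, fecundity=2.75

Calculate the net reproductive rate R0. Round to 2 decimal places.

lx·mx by age: 0, 0, 2.4321, 3.5139, 1.2375
R0 = Σ lx·mx = 7.1835 → 7.18

7.18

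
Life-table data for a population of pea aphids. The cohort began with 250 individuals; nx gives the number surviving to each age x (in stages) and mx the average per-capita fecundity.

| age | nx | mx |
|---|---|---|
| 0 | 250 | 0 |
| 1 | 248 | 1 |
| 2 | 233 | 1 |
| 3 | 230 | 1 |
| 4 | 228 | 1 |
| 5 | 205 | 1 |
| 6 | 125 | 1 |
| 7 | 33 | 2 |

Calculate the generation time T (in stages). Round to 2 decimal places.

lx = nx/n0 = nx/250: 1, 0.992, 0.932, 0.92, 0.912, 0.82, 0.5, 0.132
lx·mx: 0, 0.992, 0.932, 0.92, 0.912, 0.82, 0.5, 0.264 → R0 = 5.34
x·lx·mx: 0, 0.992, 1.864, 2.76, 3.648, 4.1, 3, 1.848 → Σ = 18.212
T = 18.212 / 5.34 = 3.410487… → 3.41

3.41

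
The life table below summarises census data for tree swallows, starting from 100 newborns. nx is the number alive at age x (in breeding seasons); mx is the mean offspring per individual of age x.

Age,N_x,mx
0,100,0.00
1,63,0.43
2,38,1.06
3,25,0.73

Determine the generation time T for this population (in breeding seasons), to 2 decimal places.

lx = nx/n0 = nx/100: 1, 0.63, 0.38, 0.25
lx·mx: 0, 0.2709, 0.4028, 0.1825 → R0 = 0.8562
x·lx·mx: 0, 0.2709, 0.8056, 0.5475 → Σ = 1.624
T = 1.624 / 0.8562 = 1.896753… → 1.90

1.90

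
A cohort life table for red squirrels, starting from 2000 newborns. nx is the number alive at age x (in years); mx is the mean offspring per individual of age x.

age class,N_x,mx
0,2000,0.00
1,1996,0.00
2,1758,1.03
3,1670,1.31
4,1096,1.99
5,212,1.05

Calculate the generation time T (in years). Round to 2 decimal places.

3.13

lx = nx/n0 = nx/2000: 1, 0.998, 0.879, 0.835, 0.548, 0.106
lx·mx: 0, 0, 0.90537, 1.09385, 1.09052, 0.1113 → R0 = 3.20104
x·lx·mx: 0, 0, 1.81074, 3.28155, 4.36208, 0.5565 → Σ = 10.01087
T = 10.01087 / 3.20104 = 3.12738… → 3.13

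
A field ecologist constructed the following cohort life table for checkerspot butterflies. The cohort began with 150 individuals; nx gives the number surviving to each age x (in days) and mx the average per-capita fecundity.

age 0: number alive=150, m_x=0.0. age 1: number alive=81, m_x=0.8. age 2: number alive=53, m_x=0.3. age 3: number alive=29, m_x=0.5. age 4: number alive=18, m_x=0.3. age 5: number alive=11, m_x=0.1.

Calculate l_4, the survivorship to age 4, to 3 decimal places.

0.120

l_4 = n_4/n_0 = 18/150 = 0.12 → 0.120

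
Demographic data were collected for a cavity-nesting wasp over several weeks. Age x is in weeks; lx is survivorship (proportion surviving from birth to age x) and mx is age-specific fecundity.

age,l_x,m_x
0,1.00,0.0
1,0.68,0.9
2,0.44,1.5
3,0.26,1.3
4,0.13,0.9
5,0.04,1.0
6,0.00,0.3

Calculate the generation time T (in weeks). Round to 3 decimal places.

lx·mx: 0, 0.612, 0.66, 0.338, 0.117, 0.04, 0 → R0 = 1.767
x·lx·mx: 0, 0.612, 1.32, 1.014, 0.468, 0.2, 0 → Σ = 3.614
T = 3.614 / 1.767 = 2.045274… → 2.045

2.045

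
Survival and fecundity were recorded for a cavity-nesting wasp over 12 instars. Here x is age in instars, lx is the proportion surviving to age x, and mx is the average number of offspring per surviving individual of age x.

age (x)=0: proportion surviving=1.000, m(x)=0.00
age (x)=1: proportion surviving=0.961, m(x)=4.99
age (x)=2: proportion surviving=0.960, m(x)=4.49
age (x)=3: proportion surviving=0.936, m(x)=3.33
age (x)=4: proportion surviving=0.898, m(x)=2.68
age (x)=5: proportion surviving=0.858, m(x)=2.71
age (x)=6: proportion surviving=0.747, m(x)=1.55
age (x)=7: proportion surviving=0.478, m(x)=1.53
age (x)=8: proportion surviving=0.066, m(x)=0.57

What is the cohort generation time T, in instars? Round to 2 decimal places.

2.99

lx·mx: 0, 4.79539, 4.3104, 3.11688, 2.40664, 2.32518, 1.15785, 0.73134, 0.03762 → R0 = 18.8813
x·lx·mx: 0, 4.79539, 8.6208, 9.35064, 9.62656, 11.6259, 6.9471, 5.11938, 0.30096 → Σ = 56.38673
T = 56.38673 / 18.8813 = 2.98638… → 2.99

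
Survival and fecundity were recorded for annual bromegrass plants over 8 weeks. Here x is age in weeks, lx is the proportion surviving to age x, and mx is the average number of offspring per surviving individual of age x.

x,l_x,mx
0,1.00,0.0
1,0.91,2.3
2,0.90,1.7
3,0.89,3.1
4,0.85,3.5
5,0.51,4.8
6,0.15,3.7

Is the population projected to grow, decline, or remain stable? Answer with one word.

growing

R0 = Σ lx·mx = 0 + 2.093 + 1.53 + 2.759 + 2.975 + 2.448 + 0.555 = 12.36
R0 > 1, so the population is growing.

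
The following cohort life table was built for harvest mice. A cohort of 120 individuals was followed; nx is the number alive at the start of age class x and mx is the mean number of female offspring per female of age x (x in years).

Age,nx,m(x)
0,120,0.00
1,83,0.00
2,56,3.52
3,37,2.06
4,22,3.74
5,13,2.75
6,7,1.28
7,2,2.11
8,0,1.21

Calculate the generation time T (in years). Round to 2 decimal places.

lx = nx/n0 = nx/120: 1, 0.69167…, 0.46667…, 0.30833…, 0.18333…, 0.10833…, 0.05833…, 0.01667…, 0
lx·mx: 0, 0, 1.642667…, 0.635167…, 0.685667…, 0.297917…, 0.074667…, 0.035167…, 0 → R0 = 3.37125…
x·lx·mx: 0, 0, 3.285333…, 1.9055…, 2.742667…, 1.489583…, 0.448…, 0.246167…, 0 → Σ = 10.11725…
T = 10.11725… / 3.37125… = 3.001038… → 3.00

3.00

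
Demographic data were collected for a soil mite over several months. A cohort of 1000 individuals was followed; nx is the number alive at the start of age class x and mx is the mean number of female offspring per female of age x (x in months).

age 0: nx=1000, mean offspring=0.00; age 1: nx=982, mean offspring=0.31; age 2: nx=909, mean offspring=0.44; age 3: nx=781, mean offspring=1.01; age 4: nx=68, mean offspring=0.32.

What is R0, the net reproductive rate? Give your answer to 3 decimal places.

1.515

lx = nx/n0 = nx/1000: 1, 0.982, 0.909, 0.781, 0.068
lx·mx by age: 0, 0.30442, 0.39996, 0.78881, 0.02176
R0 = Σ lx·mx = 1.51495 → 1.515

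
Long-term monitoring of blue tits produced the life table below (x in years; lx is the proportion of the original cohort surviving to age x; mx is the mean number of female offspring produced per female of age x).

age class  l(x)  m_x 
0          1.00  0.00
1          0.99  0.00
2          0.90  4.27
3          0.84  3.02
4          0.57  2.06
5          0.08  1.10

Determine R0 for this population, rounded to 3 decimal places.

lx·mx by age: 0, 0, 3.843, 2.5368, 1.1742, 0.088
R0 = Σ lx·mx = 7.642 → 7.642

7.642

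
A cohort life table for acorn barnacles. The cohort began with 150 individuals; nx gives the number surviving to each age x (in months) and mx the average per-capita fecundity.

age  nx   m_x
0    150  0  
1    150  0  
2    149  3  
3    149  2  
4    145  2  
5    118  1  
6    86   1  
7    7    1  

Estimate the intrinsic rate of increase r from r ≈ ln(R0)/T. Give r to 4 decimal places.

lx = nx/n0 = nx/150: 1, 1, 0.99333…, 0.99333…, 0.96667…, 0.78667…, 0.57333…, 0.04667…
R0 = Σ lx·mx = 0 + 0 + 2.98… + 1.98667… + 1.93333… + 0.78667… + 0.57333… + 0.04667… = 8.306667…
Σ x·lx·mx = 27.353333…; T = 27.353333…/8.306667… = 3.29294…
r ≈ ln(R0)/T = ln(8.306667…)/3.29294… = 0.642909… → 0.6429

0.6429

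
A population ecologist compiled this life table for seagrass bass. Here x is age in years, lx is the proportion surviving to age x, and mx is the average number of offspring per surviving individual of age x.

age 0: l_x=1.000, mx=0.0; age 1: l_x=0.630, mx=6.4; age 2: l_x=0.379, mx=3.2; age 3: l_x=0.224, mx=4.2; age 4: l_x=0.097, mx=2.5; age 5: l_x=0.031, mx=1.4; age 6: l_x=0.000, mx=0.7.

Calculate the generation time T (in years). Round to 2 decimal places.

lx·mx: 0, 4.032, 1.2128, 0.9408, 0.2425, 0.0434, 0 → R0 = 6.4715
x·lx·mx: 0, 4.032, 2.4256, 2.8224, 0.97, 0.217, 0 → Σ = 10.467
T = 10.467 / 6.4715 = 1.617399… → 1.62

1.62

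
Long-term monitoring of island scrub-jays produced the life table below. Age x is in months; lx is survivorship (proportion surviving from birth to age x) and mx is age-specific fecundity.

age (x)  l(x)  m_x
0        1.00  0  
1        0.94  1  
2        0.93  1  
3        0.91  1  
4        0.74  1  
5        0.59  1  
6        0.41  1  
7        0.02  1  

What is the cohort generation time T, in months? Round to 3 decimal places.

3.093

lx·mx: 0, 0.94, 0.93, 0.91, 0.74, 0.59, 0.41, 0.02 → R0 = 4.54
x·lx·mx: 0, 0.94, 1.86, 2.73, 2.96, 2.95, 2.46, 0.14 → Σ = 14.04
T = 14.04 / 4.54 = 3.092511… → 3.093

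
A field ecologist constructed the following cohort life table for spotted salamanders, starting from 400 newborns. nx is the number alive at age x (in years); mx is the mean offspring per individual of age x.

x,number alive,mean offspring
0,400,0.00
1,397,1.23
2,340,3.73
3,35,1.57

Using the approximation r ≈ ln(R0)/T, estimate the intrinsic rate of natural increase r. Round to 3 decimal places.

0.858

lx = nx/n0 = nx/400: 1, 0.9925, 0.85, 0.0875
R0 = Σ lx·mx = 0 + 1.22078… + 3.1705 + 0.13738… = 4.52865
Σ x·lx·mx = 7.9739; T = 7.9739/4.52865 = 1.76077…
r ≈ ln(R0)/T = ln(4.52865)/1.76077… = 0.85782… → 0.858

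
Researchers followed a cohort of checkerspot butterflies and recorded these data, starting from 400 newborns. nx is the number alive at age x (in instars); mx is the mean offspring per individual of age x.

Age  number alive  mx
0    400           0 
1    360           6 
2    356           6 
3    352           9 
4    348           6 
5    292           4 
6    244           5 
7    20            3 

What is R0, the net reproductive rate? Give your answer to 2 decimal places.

30.00

lx = nx/n0 = nx/400: 1, 0.9, 0.89, 0.88, 0.87, 0.73, 0.61, 0.05
lx·mx by age: 0, 5.4, 5.34, 7.92, 5.22, 2.92, 3.05, 0.15
R0 = Σ lx·mx = 30 → 30.00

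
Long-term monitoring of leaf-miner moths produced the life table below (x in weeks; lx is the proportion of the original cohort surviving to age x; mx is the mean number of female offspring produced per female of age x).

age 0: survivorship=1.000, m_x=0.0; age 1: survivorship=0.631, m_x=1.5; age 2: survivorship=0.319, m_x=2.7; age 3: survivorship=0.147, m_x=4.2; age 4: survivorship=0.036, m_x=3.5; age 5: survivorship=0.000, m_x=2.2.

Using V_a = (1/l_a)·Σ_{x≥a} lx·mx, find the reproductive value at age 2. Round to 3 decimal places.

lx·mx for x ≥ 2: 0.8613, 0.6174, 0.126, 0 → sum = 1.6047
V_2 = 1.6047 / l_2 = 1.6047 / 0.319 = 5.030408… → 5.030

5.030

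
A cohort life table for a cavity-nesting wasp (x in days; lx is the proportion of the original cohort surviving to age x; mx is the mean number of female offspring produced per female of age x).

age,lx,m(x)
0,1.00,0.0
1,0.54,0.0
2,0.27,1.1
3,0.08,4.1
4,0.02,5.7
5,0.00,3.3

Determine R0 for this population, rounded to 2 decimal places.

lx·mx by age: 0, 0, 0.297, 0.328, 0.114, 0
R0 = Σ lx·mx = 0.739 → 0.74

0.74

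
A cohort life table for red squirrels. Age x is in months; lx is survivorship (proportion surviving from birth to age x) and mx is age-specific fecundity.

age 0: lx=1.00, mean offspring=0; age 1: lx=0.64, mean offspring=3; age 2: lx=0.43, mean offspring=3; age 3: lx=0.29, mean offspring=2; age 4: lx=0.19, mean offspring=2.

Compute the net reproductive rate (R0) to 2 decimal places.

lx·mx by age: 0, 1.92, 1.29, 0.58, 0.38
R0 = Σ lx·mx = 4.17 → 4.17

4.17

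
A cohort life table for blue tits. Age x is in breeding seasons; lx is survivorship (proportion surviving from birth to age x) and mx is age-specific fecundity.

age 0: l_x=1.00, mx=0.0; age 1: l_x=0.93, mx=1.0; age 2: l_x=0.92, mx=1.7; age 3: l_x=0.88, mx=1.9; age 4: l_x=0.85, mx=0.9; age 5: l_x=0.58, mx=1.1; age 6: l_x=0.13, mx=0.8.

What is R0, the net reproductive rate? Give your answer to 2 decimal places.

5.67

lx·mx by age: 0, 0.93, 1.564, 1.672, 0.765, 0.638, 0.104
R0 = Σ lx·mx = 5.673 → 5.67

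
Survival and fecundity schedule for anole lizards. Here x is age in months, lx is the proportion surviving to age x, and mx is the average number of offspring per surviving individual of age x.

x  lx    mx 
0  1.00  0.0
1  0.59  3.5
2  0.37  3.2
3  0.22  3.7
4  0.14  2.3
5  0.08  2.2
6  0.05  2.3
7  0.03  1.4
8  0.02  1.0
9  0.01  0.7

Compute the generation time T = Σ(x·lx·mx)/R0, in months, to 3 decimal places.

lx·mx: 0, 2.065, 1.184, 0.814, 0.322, 0.176, 0.115, 0.042, 0.02, 0.007 → R0 = 4.745
x·lx·mx: 0, 2.065, 2.368, 2.442, 1.288, 0.88, 0.69, 0.294, 0.16, 0.063 → Σ = 10.25
T = 10.25 / 4.745 = 2.160169… → 2.160

2.160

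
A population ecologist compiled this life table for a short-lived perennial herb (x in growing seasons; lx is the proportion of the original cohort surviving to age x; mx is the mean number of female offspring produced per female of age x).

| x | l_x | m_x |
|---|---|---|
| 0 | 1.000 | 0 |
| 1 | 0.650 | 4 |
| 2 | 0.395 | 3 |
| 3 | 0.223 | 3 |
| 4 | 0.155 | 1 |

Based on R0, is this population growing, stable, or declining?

growing

R0 = Σ lx·mx = 0 + 2.6 + 1.185 + 0.669 + 0.155 = 4.609
R0 > 1, so the population is growing.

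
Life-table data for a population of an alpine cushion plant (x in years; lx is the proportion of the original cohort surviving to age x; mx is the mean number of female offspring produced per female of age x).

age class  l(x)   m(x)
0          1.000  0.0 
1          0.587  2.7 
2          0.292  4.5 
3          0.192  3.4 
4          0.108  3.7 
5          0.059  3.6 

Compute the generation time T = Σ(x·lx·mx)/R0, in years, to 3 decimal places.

lx·mx: 0, 1.5849, 1.314, 0.6528, 0.3996, 0.2124 → R0 = 4.1637
x·lx·mx: 0, 1.5849, 2.628, 1.9584, 1.5984, 1.062 → Σ = 8.8317
T = 8.8317 / 4.1637 = 2.121118… → 2.121

2.121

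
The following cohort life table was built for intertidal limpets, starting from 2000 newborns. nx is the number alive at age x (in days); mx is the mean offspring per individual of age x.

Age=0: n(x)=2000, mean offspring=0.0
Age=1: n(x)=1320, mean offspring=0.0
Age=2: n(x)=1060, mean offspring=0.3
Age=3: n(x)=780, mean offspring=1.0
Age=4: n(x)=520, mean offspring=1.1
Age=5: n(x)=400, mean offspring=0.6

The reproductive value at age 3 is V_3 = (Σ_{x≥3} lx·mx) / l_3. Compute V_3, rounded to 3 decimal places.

lx = nx/n0 = nx/2000: 1, 0.66, 0.53, 0.39, 0.26, 0.2
lx·mx for x ≥ 3: 0.39, 0.286, 0.12 → sum = 0.796
V_3 = 0.796 / l_3 = 0.796 / 0.39 = 2.041026… → 2.041

2.041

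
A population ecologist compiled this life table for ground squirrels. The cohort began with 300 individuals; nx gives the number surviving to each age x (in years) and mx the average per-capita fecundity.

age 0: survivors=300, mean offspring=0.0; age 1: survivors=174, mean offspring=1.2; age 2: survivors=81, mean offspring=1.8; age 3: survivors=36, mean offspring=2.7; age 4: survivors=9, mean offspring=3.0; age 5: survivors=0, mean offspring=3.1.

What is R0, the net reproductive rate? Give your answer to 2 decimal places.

1.60

lx = nx/n0 = nx/300: 1, 0.58, 0.27, 0.12, 0.03, 0
lx·mx by age: 0, 0.696, 0.486, 0.324, 0.09, 0
R0 = Σ lx·mx = 1.596 → 1.60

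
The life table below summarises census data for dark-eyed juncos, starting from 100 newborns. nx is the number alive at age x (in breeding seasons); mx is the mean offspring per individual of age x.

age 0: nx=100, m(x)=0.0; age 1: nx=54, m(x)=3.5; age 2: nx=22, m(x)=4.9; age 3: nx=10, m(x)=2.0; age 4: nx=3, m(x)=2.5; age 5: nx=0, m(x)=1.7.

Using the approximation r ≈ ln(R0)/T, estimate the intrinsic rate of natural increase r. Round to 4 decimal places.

lx = nx/n0 = nx/100: 1, 0.54, 0.22, 0.1, 0.03, 0
R0 = Σ lx·mx = 0 + 1.89 + 1.078 + 0.2 + 0.075 + 0 = 3.243
Σ x·lx·mx = 4.946; T = 4.946/3.243 = 1.52513…
r ≈ ln(R0)/T = ln(3.243)/1.52513… = 0.771408… → 0.7714

0.7714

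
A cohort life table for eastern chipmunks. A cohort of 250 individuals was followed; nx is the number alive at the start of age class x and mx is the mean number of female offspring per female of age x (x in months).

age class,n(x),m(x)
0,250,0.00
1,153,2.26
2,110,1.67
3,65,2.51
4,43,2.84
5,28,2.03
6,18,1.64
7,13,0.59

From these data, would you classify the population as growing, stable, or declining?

lx = nx/n0 = nx/250: 1, 0.612, 0.44, 0.26, 0.172, 0.112, 0.072, 0.052
R0 = Σ lx·mx = 0 + 1.38312 + 0.7348 + 0.6526 + 0.48848 + 0.22736 + 0.11808 + 0.03068 = 3.63512
R0 > 1, so the population is growing.

growing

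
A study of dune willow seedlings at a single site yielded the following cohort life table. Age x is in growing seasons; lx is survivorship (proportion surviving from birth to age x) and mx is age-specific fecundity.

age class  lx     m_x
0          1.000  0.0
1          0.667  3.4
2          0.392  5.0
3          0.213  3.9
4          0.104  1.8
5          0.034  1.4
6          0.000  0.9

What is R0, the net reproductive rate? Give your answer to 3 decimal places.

lx·mx by age: 0, 2.2678, 1.96, 0.8307, 0.1872, 0.0476, 0
R0 = Σ lx·mx = 5.2933 → 5.293

5.293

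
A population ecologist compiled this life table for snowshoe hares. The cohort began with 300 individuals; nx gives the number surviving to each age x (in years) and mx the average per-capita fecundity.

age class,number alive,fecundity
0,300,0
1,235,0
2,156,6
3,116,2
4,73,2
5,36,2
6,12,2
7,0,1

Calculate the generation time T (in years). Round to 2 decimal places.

lx = nx/n0 = nx/300: 1, 0.78333…, 0.52, 0.38667…, 0.24333…, 0.12, 0.04, 0
lx·mx: 0, 0, 3.12, 0.773333…, 0.486667…, 0.24, 0.08, 0 → R0 = 4.7…
x·lx·mx: 0, 0, 6.24, 2.32…, 1.946667…, 1.2, 0.48, 0 → Σ = 12.186667…
T = 12.186667… / 4.7… = 2.592908… → 2.59

2.59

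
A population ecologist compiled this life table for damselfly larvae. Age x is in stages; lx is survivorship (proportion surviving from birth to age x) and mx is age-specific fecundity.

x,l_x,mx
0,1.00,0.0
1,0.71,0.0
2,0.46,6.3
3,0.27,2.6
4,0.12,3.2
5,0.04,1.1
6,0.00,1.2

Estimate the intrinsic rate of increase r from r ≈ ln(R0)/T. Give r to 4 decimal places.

R0 = Σ lx·mx = 0 + 0 + 2.898 + 0.702 + 0.384 + 0.044 + 0 = 4.028
Σ x·lx·mx = 9.658; T = 9.658/4.028 = 2.39772…
r ≈ ln(R0)/T = ln(4.028)/2.39772… = 0.581082… → 0.5811

0.5811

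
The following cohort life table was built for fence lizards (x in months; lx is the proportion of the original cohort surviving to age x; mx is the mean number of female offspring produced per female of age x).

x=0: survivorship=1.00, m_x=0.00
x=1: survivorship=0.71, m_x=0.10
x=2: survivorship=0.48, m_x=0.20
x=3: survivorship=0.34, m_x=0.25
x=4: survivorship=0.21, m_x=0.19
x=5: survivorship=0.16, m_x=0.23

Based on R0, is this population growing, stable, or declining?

declining

R0 = Σ lx·mx = 0 + 0.071 + 0.096 + 0.085 + 0.0399 + 0.0368 = 0.3287
R0 < 1, so the population is declining.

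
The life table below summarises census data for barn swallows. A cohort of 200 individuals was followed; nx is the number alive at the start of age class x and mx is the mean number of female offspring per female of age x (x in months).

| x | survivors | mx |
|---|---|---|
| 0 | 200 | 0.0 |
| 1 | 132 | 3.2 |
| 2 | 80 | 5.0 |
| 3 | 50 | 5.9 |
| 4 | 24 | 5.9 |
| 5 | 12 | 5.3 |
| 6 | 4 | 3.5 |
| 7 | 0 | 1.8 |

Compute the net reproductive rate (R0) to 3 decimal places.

6.683

lx = nx/n0 = nx/200: 1, 0.66, 0.4, 0.25, 0.12, 0.06, 0.02, 0
lx·mx by age: 0, 2.112, 2, 1.475, 0.708, 0.318, 0.07, 0
R0 = Σ lx·mx = 6.683 → 6.683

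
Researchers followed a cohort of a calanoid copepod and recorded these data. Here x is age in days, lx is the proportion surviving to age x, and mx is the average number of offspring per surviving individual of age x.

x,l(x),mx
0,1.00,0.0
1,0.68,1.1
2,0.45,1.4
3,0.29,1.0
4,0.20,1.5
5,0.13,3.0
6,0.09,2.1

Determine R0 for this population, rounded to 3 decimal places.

lx·mx by age: 0, 0.748, 0.63, 0.29, 0.3, 0.39, 0.189
R0 = Σ lx·mx = 2.547 → 2.547

2.547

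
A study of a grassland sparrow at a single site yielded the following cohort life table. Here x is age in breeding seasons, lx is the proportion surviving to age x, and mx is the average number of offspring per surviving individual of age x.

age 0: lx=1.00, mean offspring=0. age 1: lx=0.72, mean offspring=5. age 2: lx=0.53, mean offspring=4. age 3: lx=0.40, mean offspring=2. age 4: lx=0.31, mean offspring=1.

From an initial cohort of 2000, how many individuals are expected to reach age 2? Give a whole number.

Expected survivors = N0 · l_2 = 2000 × 0.53 = 1060 → 1060

1060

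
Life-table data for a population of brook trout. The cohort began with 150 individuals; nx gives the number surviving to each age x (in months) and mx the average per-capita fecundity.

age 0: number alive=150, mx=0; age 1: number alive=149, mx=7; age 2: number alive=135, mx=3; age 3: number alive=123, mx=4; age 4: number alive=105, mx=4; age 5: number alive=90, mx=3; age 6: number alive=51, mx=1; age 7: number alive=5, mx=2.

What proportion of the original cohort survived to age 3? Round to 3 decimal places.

l_3 = n_3/n_0 = 123/150 = 0.82 → 0.820

0.820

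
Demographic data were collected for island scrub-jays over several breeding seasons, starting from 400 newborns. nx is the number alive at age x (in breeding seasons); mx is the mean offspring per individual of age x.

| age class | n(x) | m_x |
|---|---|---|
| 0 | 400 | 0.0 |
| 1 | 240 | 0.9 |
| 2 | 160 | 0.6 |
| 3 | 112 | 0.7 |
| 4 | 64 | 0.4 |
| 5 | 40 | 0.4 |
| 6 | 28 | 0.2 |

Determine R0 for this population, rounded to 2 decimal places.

lx = nx/n0 = nx/400: 1, 0.6, 0.4, 0.28, 0.16, 0.1, 0.07
lx·mx by age: 0, 0.54, 0.24, 0.196, 0.064, 0.04, 0.014
R0 = Σ lx·mx = 1.094 → 1.09

1.09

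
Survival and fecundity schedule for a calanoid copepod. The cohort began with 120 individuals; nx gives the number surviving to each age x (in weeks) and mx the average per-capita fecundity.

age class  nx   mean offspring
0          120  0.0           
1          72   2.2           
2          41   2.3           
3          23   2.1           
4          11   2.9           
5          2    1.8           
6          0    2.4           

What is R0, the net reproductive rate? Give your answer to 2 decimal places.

2.80

lx = nx/n0 = nx/120: 1, 0.6, 0.34167…, 0.19167…, 0.09167…, 0.01667…, 0
lx·mx by age: 0, 1.32, 0.785833…, 0.4025…, 0.265833…, 0.03…, 0
R0 = Σ lx·mx = 2.804167… → 2.80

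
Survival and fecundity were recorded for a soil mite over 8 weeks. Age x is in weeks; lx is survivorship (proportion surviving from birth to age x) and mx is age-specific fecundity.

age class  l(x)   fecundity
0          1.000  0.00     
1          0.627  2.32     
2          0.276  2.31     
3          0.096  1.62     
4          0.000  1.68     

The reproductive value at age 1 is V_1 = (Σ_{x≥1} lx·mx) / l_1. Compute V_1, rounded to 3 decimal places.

lx·mx for x ≥ 1: 1.45464, 0.63756, 0.15552, 0 → sum = 2.24772
V_1 = 2.24772 / l_1 = 2.24772 / 0.627 = 3.58488… → 3.585

3.585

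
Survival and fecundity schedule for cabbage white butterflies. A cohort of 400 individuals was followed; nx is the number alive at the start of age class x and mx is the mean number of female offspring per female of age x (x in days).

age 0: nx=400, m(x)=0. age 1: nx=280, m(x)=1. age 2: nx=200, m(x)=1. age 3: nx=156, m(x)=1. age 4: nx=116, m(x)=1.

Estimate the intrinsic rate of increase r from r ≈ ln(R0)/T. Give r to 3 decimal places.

0.294

lx = nx/n0 = nx/400: 1, 0.7, 0.5, 0.39, 0.29
R0 = Σ lx·mx = 0 + 0.7 + 0.5 + 0.39 + 0.29 = 1.88
Σ x·lx·mx = 4.03; T = 4.03/1.88 = 2.14362…
r ≈ ln(R0)/T = ln(1.88)/2.14362… = 0.29449… → 0.294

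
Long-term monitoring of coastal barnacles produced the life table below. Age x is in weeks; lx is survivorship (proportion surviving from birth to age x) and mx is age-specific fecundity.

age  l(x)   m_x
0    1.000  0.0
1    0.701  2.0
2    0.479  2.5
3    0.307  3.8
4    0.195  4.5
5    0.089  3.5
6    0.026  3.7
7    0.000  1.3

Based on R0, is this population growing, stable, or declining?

R0 = Σ lx·mx = 0 + 1.402 + 1.1975 + 1.1666 + 0.8775 + 0.3115 + 0.0962 + 0 = 5.0513
R0 > 1, so the population is growing.

growing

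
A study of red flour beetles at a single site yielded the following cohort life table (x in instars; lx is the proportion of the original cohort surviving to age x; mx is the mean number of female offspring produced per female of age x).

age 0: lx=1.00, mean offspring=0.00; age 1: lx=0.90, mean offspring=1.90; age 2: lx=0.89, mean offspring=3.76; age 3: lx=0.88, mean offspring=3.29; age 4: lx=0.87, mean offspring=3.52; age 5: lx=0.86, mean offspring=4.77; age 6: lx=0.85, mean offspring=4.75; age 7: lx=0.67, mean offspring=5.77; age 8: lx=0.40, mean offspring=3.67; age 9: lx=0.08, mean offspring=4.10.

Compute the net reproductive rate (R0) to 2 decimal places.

lx·mx by age: 0, 1.71, 3.3464, 2.8952, 3.0624, 4.1022, 4.0375, 3.8659, 1.468, 0.328
R0 = Σ lx·mx = 24.8156 → 24.82

24.82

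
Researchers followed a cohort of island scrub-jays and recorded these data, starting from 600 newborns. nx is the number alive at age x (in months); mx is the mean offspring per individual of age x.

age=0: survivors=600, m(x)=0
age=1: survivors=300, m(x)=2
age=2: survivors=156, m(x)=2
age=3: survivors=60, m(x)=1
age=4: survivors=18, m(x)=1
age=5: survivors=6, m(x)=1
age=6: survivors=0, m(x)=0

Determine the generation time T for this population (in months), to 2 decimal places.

1.51

lx = nx/n0 = nx/600: 1, 0.5, 0.26, 0.1, 0.03, 0.01, 0
lx·mx: 0, 1, 0.52, 0.1, 0.03, 0.01, 0 → R0 = 1.66
x·lx·mx: 0, 1, 1.04, 0.3, 0.12, 0.05, 0 → Σ = 2.51
T = 2.51 / 1.66 = 1.512048… → 1.51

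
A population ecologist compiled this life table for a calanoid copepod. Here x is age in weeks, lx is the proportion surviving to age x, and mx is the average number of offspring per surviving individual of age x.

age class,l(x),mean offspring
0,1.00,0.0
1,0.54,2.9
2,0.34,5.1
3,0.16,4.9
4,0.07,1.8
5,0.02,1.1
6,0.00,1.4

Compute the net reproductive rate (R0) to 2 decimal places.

lx·mx by age: 0, 1.566, 1.734, 0.784, 0.126, 0.022, 0
R0 = Σ lx·mx = 4.232 → 4.23

4.23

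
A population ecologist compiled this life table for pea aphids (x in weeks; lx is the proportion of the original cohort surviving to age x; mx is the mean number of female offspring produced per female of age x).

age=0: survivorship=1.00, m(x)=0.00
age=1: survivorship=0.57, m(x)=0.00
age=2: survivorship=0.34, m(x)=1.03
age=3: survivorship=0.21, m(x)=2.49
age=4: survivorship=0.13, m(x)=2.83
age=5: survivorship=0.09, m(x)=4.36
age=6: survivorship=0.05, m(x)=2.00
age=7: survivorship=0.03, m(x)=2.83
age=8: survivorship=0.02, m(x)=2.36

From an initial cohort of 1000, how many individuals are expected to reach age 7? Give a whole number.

30

Expected survivors = N0 · l_7 = 1000 × 0.03 = 30 → 30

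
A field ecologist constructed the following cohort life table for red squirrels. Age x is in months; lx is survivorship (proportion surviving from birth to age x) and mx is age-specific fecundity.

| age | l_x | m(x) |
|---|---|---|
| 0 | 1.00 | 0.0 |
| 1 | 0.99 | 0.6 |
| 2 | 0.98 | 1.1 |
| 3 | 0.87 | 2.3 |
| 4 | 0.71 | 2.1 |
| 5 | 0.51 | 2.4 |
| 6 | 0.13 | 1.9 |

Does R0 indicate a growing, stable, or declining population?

growing

R0 = Σ lx·mx = 0 + 0.594 + 1.078 + 2.001 + 1.491 + 1.224 + 0.247 = 6.635
R0 > 1, so the population is growing.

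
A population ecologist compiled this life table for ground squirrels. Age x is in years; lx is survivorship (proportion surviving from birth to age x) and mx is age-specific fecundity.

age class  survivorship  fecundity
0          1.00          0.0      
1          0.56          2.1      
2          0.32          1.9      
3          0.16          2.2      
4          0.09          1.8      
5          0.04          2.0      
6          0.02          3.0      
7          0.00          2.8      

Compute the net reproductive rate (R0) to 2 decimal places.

2.44

lx·mx by age: 0, 1.176, 0.608, 0.352, 0.162, 0.08, 0.06, 0
R0 = Σ lx·mx = 2.438 → 2.44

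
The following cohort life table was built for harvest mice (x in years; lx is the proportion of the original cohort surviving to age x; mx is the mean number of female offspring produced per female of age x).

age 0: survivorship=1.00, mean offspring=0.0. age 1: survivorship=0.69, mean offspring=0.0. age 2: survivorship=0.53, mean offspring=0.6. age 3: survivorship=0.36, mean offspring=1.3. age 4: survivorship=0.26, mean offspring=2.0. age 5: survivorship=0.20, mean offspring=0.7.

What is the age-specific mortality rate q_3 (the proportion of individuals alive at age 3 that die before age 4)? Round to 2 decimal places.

0.28

q_3 = (l_3 − l_4) / l_3 = (0.36 − 0.26) / 0.36
     = 0.1 / 0.36 = 0.277778… → 0.28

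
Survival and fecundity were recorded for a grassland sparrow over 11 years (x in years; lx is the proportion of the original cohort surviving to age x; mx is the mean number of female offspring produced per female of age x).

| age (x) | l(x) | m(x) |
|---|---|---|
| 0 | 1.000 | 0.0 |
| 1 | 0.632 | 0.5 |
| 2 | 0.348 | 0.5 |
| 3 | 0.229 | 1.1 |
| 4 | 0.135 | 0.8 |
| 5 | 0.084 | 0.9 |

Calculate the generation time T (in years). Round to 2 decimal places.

lx·mx: 0, 0.316, 0.174, 0.2519, 0.108, 0.0756 → R0 = 0.9255
x·lx·mx: 0, 0.316, 0.348, 0.7557, 0.432, 0.378 → Σ = 2.2297
T = 2.2297 / 0.9255 = 2.409184… → 2.41

2.41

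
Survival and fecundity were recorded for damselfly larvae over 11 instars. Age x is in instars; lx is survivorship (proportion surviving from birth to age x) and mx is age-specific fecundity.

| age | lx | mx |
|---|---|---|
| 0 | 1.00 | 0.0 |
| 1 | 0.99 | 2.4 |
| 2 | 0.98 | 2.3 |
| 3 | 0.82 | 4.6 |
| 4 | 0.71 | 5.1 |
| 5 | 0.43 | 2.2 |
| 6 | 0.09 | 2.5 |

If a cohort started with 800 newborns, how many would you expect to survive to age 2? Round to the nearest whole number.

784

Expected survivors = N0 · l_2 = 800 × 0.98 = 784 → 784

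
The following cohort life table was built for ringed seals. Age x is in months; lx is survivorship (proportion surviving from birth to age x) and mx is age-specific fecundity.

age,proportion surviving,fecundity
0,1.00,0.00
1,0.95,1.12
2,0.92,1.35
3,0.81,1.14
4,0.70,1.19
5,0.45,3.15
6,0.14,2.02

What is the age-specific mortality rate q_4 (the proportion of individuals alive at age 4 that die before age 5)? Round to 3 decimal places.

0.357

q_4 = (l_4 − l_5) / l_4 = (0.7 − 0.45) / 0.7
     = 0.25 / 0.7 = 0.357143… → 0.357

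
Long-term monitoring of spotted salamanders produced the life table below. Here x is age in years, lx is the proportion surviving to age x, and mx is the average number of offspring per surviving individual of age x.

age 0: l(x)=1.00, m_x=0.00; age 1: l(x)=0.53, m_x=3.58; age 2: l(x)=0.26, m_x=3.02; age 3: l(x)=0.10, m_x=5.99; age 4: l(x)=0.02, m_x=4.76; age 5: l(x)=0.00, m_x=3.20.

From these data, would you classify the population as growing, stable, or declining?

growing

R0 = Σ lx·mx = 0 + 1.8974 + 0.7852 + 0.599 + 0.0952 + 0 = 3.3768
R0 > 1, so the population is growing.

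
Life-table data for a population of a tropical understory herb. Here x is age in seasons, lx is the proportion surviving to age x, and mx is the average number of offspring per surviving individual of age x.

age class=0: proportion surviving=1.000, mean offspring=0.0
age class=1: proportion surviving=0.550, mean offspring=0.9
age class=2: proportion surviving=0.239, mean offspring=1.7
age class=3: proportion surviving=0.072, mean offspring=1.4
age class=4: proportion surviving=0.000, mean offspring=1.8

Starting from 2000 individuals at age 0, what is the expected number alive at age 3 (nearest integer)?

144

Expected survivors = N0 · l_3 = 2000 × 0.072 = 144 → 144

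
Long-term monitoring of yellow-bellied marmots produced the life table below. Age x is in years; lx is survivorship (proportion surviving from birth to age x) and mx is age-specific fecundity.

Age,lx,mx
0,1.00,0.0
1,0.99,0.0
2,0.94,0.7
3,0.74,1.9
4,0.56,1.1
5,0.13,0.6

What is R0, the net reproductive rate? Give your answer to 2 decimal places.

lx·mx by age: 0, 0, 0.658, 1.406, 0.616, 0.078
R0 = Σ lx·mx = 2.758 → 2.76

2.76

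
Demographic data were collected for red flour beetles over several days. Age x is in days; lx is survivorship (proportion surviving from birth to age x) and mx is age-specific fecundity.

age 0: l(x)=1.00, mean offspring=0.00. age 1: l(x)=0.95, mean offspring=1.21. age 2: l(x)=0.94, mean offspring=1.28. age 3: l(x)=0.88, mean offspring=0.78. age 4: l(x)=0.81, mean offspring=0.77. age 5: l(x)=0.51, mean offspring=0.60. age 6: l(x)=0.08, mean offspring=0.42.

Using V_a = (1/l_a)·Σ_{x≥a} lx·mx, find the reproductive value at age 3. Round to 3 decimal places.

1.875

lx·mx for x ≥ 3: 0.6864, 0.6237, 0.306, 0.0336 → sum = 1.6497
V_3 = 1.6497 / l_3 = 1.6497 / 0.88 = 1.874659… → 1.875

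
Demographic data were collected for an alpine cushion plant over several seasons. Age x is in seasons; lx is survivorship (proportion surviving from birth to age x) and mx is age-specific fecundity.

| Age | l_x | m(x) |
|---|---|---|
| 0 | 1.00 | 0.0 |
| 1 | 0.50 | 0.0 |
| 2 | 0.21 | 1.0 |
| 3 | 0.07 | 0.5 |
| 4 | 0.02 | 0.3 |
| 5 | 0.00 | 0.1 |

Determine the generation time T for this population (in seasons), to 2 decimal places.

lx·mx: 0, 0, 0.21, 0.035, 0.006, 0 → R0 = 0.251
x·lx·mx: 0, 0, 0.42, 0.105, 0.024, 0 → Σ = 0.549
T = 0.549 / 0.251 = 2.187251… → 2.19

2.19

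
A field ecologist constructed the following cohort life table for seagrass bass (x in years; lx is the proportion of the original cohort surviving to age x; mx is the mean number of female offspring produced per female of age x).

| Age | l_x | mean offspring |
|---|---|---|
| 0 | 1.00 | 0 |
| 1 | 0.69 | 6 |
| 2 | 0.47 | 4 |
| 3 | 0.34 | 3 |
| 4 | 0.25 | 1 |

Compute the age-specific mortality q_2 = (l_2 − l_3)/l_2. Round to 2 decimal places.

q_2 = (l_2 − l_3) / l_2 = (0.47 − 0.34) / 0.47
     = 0.13 / 0.47 = 0.276596… → 0.28

0.28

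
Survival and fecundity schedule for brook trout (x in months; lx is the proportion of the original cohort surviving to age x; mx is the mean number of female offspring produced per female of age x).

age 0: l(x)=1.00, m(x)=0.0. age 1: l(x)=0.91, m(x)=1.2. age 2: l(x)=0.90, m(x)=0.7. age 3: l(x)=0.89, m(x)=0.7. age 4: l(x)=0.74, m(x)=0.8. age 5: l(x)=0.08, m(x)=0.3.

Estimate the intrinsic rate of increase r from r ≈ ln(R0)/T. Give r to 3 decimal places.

0.479

R0 = Σ lx·mx = 0 + 1.092 + 0.63 + 0.623 + 0.592 + 0.024 = 2.961
Σ x·lx·mx = 6.709; T = 6.709/2.961 = 2.26579…
r ≈ ln(R0)/T = ln(2.961)/2.26579… = 0.47909… → 0.479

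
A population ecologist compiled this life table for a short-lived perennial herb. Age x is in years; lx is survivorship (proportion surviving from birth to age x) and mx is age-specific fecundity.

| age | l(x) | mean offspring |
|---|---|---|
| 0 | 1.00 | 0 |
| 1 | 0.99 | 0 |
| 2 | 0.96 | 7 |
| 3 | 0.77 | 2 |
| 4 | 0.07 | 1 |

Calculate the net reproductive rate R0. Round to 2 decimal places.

lx·mx by age: 0, 0, 6.72, 1.54, 0.07
R0 = Σ lx·mx = 8.33 → 8.33

8.33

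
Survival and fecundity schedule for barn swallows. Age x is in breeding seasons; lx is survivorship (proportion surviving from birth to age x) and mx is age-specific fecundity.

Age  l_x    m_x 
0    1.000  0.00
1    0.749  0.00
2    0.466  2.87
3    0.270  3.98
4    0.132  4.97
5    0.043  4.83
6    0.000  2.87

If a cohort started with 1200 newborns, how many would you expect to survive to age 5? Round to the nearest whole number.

52

Expected survivors = N0 · l_5 = 1200 × 0.043 = 51.6 → 52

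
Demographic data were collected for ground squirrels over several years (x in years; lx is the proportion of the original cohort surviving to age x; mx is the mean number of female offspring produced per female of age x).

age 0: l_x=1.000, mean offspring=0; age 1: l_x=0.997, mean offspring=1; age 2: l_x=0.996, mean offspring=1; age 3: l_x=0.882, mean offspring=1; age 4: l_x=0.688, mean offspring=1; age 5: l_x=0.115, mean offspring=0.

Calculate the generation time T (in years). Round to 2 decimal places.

lx·mx: 0, 0.997, 0.996, 0.882, 0.688, 0 → R0 = 3.563
x·lx·mx: 0, 0.997, 1.992, 2.646, 2.752, 0 → Σ = 8.387
T = 8.387 / 3.563 = 2.353915… → 2.35

2.35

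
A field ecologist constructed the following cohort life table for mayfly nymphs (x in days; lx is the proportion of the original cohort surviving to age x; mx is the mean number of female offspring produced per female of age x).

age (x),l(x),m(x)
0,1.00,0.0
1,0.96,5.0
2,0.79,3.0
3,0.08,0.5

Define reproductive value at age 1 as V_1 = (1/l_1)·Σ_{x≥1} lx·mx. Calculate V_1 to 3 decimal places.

lx·mx for x ≥ 1: 4.8, 2.37, 0.04 → sum = 7.21
V_1 = 7.21 / l_1 = 7.21 / 0.96 = 7.510417… → 7.510

7.510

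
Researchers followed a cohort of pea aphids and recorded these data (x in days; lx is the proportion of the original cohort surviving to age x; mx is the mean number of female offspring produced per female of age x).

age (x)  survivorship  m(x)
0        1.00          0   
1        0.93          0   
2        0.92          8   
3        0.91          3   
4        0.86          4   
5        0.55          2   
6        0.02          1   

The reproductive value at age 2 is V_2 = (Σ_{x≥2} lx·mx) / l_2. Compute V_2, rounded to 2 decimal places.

15.92

lx·mx for x ≥ 2: 7.36, 2.73, 3.44, 1.1, 0.02 → sum = 14.65
V_2 = 14.65 / l_2 = 14.65 / 0.92 = 15.923913… → 15.92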